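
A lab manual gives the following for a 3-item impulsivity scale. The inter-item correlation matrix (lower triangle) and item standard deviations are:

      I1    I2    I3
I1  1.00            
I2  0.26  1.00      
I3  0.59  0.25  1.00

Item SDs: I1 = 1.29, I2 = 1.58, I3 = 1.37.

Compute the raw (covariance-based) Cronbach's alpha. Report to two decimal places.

Σσ²ᵢ = 1.29² + 1.58² + 1.37² = 6.0374
Covariances σ_ij = r_ij · s_i · s_j:
  σ(I1,I2) = 0.26 × 1.29 × 1.58 = 0.5299
  σ(I1,I3) = 0.59 × 1.29 × 1.37 = 1.0427
  σ(I2,I3) = 0.25 × 1.58 × 1.37 = 0.5412
σ²_T = Σσ²ᵢ + 2·Σσ_ij = 6.0374 + 2 × 2.1138 = 10.2650
α = (3/2)·(1 − 6.0374/10.2650) = 0.62

α = 0.62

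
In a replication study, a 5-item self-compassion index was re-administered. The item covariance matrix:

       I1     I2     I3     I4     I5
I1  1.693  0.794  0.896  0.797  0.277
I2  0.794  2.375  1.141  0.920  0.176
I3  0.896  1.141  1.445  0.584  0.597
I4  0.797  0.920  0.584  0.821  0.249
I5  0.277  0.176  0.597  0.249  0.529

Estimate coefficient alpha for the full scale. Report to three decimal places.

coefficient alpha = 0.815

ΣVar(i) = 1.693 + 2.375 + 1.445 + 0.821 + 0.529 = 6.863
Sum of the distinct covariances = 6.431
Var(T) = 6.863 + 2 × 6.431 = 19.725
α = (k/(k−1))·(1 − ΣVar(i)/Var(T)) = (5/4)·(1 − 6.863/19.725) = 0.815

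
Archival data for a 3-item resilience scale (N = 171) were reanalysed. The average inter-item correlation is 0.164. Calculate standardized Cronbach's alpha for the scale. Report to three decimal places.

standardized Cronbach's alpha = 0.370

Standardized α = k·r̄ / (1 + (k−1)·r̄) = 3 × 0.164 / (1 + 2 × 0.164)
  = 0.4920 / 1.3280 = 0.370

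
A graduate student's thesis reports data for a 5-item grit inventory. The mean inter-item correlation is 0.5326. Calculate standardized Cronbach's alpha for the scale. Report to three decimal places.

Standardized α = k·r̄ / (1 + (k−1)·r̄) = 5 × 0.5326 / (1 + 4 × 0.5326)
  = 2.6630 / 3.1304 = 0.851

α = 0.851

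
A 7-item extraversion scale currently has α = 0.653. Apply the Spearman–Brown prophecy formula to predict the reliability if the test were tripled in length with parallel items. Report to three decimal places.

predicted reliability = 0.850

Length factor m = 3
α' = m·α / (1 + (m−1)·α)
   = 3 × 0.653 / (1 + (3 − 1) × 0.653)
   = 1.9590 / 2.3060 = 0.850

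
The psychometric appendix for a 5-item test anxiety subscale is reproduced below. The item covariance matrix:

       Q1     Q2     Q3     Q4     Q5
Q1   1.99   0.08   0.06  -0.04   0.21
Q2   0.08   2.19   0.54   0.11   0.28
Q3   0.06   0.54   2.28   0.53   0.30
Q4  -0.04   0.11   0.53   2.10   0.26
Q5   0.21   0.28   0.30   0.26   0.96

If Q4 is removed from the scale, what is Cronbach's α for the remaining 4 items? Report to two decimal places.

Remaining items: Q1, Q2, Q3, Q5 (k = 4).
ΣVar(i) = 1.99 + 2.19 + 2.28 + 0.96 = 7.42
total variance = 7.42 + 2 × 1.47 = 10.36
α (item deleted) = (4/3)·(1 − 7.42/10.36) = 0.38

Cronbach's α = 0.38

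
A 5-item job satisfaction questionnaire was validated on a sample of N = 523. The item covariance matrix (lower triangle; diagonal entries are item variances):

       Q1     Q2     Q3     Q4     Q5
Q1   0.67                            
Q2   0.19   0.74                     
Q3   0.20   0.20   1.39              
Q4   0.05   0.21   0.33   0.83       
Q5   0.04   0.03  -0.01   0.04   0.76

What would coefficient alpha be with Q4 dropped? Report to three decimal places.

Remaining items: Q1, Q2, Q3, Q5 (k = 4).
Σσᵢ² = 0.67 + 0.74 + 1.39 + 0.76 = 3.56
σ²_total = 3.56 + 2 × 0.65 = 4.86
α (item deleted) = (4/3)·(1 − 3.56/4.86) = 0.357

coefficient alpha = 0.357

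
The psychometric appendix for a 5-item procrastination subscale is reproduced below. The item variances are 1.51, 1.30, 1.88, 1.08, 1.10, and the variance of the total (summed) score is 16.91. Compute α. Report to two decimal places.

α = 0.74

Σσᵢ² = 1.51 + 1.30 + 1.88 + 1.08 + 1.10 = 6.87
α = (k/(k−1))·(1 − Σσᵢ²/total variance) = (5/4)·(1 − 6.87/16.91) = 0.74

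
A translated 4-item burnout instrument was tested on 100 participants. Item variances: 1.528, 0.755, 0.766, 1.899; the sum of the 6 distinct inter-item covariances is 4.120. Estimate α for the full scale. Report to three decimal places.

Σσ²ᵢ = 1.528 + 0.755 + 0.766 + 1.899 = 4.948
Sum of distinct covariances = 4.120
σ²_total = Σσ²ᵢ + 2·Σcov = 4.948 + 2 × 4.120 = 13.188
α = (4/3)·(1 − 4.948/13.188) = 0.833

α = 0.833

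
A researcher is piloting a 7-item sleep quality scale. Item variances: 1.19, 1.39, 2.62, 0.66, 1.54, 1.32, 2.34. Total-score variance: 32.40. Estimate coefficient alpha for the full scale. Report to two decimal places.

α = 0.77

Σσᵢ² = 1.19 + 1.39 + 2.62 + 0.66 + 1.54 + 1.32 + 2.34 = 11.06
α = (k/(k−1))·(1 − Σσᵢ²/Var(T)) = (7/6)·(1 − 11.06/32.40) = 0.77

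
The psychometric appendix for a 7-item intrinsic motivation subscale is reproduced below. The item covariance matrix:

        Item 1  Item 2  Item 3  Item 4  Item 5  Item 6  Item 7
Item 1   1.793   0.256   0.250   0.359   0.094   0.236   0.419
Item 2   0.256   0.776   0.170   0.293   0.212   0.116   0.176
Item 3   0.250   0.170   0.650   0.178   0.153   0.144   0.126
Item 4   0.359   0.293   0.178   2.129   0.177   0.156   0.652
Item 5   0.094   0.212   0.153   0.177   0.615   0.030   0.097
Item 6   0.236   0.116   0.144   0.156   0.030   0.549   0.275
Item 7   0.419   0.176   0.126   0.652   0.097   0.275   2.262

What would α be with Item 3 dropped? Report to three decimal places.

Remaining items: Item 1, Item 2, Item 4, Item 5, Item 6, Item 7 (k = 6).
Σσᵢ² = 1.793 + 0.776 + 2.129 + 0.615 + 0.549 + 2.262 = 8.124
σ²_T = 8.124 + 2 × 3.548 = 15.220
α (item deleted) = (6/5)·(1 − 8.124/15.220) = 0.559

α = 0.559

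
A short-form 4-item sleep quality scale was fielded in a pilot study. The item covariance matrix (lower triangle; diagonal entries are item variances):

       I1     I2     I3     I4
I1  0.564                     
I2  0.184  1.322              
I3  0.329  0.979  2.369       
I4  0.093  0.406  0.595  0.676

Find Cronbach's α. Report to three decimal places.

α = 0.683

sum of item variances = 0.564 + 1.322 + 2.369 + 0.676 = 4.931
Sum of the distinct covariances = 2.586
Var(T) = 4.931 + 2 × 2.586 = 10.103
α = (k/(k−1))·(1 − sum of item variances/Var(T)) = (4/3)·(1 − 4.931/10.103) = 0.683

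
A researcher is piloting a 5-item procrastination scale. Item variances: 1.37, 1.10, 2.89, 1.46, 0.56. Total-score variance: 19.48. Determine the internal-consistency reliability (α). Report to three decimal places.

α = 0.776

Σσ²ᵢ = 1.37 + 1.10 + 2.89 + 1.46 + 0.56 = 7.38
α = (k/(k−1))·(1 − Σσ²ᵢ/σ²_T) = (5/4)·(1 − 7.38/19.48) = 0.776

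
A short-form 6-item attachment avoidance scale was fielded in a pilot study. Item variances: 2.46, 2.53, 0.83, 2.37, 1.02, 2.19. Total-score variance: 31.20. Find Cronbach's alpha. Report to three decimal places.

α = 0.762

sum of item variances = 2.46 + 2.53 + 0.83 + 2.37 + 1.02 + 2.19 = 11.40
α = (k/(k−1))·(1 − sum of item variances/total variance) = (6/5)·(1 − 11.40/31.20) = 0.762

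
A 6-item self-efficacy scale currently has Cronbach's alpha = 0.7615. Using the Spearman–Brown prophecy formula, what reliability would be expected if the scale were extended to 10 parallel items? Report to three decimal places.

predicted reliability = 0.842

Length factor m = 10/6 = 1.6667
α' = m·α / (1 + (m−1)·α)
   = 10/6 × 0.7615 / (1 + (10/6 − 1) × 0.7615)
   = 1.2692 / 1.5077 = 0.842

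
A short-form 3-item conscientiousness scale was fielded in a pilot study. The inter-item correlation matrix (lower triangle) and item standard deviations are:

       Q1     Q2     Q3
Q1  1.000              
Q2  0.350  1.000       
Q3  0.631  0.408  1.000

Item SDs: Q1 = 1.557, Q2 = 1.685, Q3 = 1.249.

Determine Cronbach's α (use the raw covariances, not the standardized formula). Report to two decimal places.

α = 0.70

Σσ²ᵢ = 1.557² + 1.685² + 1.249² = 6.8235
Covariances σ_ij = r_ij · s_i · s_j:
  σ(Q1,Q2) = 0.350 × 1.557 × 1.685 = 0.9182
  σ(Q1,Q3) = 0.631 × 1.557 × 1.249 = 1.2271
  σ(Q2,Q3) = 0.408 × 1.685 × 1.249 = 0.8587
σ²_T = Σσ²ᵢ + 2·Σσ_ij = 6.8235 + 2 × 3.0040 = 12.8315
α = (3/2)·(1 − 6.8235/12.8315) = 0.70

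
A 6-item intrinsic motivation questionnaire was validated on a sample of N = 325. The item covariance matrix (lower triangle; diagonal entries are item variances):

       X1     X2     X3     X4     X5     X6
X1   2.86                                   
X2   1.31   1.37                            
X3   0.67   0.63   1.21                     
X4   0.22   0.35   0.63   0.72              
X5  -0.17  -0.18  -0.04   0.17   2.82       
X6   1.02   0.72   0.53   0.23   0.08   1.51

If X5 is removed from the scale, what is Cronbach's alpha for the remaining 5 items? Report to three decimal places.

Remaining items: X1, X2, X3, X4, X6 (k = 5).
ΣVar(i) = 2.86 + 1.37 + 1.21 + 0.72 + 1.51 = 7.67
σ²_T = 7.67 + 2 × 6.31 = 20.29
α (item deleted) = (5/4)·(1 − 7.67/20.29) = 0.777

Cronbach's alpha = 0.777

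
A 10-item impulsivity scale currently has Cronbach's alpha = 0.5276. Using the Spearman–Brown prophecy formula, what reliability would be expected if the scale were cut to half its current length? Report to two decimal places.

predicted reliability = 0.36

Length factor m = 1/2
α' = m·α / (1 − (1−m)·α)
   = 1/2 × 0.5276 / (1 − (1 − 1/2) × 0.5276)
   = 0.2638 / 0.7362 = 0.36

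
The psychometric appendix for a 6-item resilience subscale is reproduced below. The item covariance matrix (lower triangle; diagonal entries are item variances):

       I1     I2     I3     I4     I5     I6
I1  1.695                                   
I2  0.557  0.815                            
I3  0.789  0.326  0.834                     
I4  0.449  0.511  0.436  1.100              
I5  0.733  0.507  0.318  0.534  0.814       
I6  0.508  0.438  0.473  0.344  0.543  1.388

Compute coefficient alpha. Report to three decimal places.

coefficient alpha = 0.830

ΣVar(i) = 1.695 + 0.815 + 0.834 + 1.100 + 0.814 + 1.388 = 6.646
Sum of the distinct covariances = 7.466
σ²_T = 6.646 + 2 × 7.466 = 21.578
α = (k/(k−1))·(1 − ΣVar(i)/σ²_T) = (6/5)·(1 − 6.646/21.578) = 0.830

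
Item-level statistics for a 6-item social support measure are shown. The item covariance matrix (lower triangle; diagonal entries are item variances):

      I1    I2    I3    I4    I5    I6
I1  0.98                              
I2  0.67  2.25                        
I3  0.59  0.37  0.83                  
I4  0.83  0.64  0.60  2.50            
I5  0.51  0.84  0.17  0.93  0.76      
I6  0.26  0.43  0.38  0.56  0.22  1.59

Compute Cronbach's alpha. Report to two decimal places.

Σσᵢ² = 0.98 + 2.25 + 0.83 + 2.50 + 0.76 + 1.59 = 8.91
Σ_{i<j} σ_ij = 8.00
Var(T) = 8.91 + 2 × 8.00 = 24.91
α = (k/(k−1))·(1 − Σσᵢ²/Var(T)) = (6/5)·(1 − 8.91/24.91) = 0.77

Cronbach's alpha = 0.77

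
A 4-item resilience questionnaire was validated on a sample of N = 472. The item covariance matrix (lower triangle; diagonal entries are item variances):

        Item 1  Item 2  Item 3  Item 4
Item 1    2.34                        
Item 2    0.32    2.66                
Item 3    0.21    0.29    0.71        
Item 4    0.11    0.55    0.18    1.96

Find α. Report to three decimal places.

α = 0.403

ΣVar(i) = 2.34 + 2.66 + 0.71 + 1.96 = 7.67
Sum of off-diagonal covariances = 1.66
σ²_T = 7.67 + 2 × 1.66 = 10.99
α = (k/(k−1))·(1 − ΣVar(i)/σ²_T) = (4/3)·(1 − 7.67/10.99) = 0.403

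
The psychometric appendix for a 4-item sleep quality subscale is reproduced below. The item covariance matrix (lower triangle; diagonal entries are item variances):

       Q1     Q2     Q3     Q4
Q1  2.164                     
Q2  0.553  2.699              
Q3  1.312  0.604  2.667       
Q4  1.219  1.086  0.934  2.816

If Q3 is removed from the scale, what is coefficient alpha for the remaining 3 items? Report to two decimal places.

α = 0.64

Remaining items: Q1, Q2, Q4 (k = 3).
Σσᵢ² = 2.164 + 2.699 + 2.816 = 7.679
σ²_total = 7.679 + 2 × 2.858 = 13.395
α (item deleted) = (3/2)·(1 − 7.679/13.395) = 0.64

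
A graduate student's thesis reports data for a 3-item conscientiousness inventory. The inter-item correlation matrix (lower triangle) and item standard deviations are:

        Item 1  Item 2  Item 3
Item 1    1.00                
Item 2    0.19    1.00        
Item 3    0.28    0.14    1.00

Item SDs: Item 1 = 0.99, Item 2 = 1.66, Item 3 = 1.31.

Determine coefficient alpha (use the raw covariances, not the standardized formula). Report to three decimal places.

coefficient alpha = 0.397

Σσ²ᵢ = 0.99² + 1.66² + 1.31² = 5.4518
Covariances σ_ij = r_ij · s_i · s_j:
  σ(Item 1,Item 2) = 0.19 × 0.99 × 1.66 = 0.3122
  σ(Item 1,Item 3) = 0.28 × 0.99 × 1.31 = 0.3631
  σ(Item 2,Item 3) = 0.14 × 1.66 × 1.31 = 0.3044
σ²_T = Σσ²ᵢ + 2·Σσ_ij = 5.4518 + 2 × 0.9797 = 7.4112
α = (3/2)·(1 − 5.4518/7.4112) = 0.397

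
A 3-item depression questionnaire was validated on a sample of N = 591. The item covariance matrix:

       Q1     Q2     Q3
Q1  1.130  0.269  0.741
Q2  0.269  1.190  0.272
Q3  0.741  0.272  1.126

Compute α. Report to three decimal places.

α = 0.640

Σσ²ᵢ = 1.130 + 1.190 + 1.126 = 3.446
Σ_{i<j} σ_ij = 1.282
σ²_T = 3.446 + 2 × 1.282 = 6.010
α = (k/(k−1))·(1 − Σσ²ᵢ/σ²_T) = (3/2)·(1 − 3.446/6.010) = 0.640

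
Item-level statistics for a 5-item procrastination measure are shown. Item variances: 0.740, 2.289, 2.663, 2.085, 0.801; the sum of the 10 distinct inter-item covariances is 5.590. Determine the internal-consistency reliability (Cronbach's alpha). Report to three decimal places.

sum of item variances = 0.740 + 2.289 + 2.663 + 2.085 + 0.801 = 8.578
Sum of distinct covariances = 5.590
σ²_total = sum of item variances + 2·Σcov = 8.578 + 2 × 5.590 = 19.758
α = (5/4)·(1 − 8.578/19.758) = 0.707

α = 0.707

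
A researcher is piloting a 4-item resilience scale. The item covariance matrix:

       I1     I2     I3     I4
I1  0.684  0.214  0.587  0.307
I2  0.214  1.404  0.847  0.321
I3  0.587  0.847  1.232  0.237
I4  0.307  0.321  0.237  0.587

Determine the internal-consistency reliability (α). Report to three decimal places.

α = 0.750

sum of item variances = 0.684 + 1.404 + 1.232 + 0.587 = 3.907
Sum of the distinct covariances = 2.513
Var(T) = 3.907 + 2 × 2.513 = 8.933
α = (k/(k−1))·(1 − sum of item variances/Var(T)) = (4/3)·(1 − 3.907/8.933) = 0.750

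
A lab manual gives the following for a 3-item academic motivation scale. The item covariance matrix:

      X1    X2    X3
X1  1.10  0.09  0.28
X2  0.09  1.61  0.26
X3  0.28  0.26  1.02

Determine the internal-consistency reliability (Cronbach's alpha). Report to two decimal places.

Σσᵢ² = 1.10 + 1.61 + 1.02 = 3.73
Sum of off-diagonal covariances = 0.63
total variance = 3.73 + 2 × 0.63 = 4.99
α = (k/(k−1))·(1 − Σσᵢ²/total variance) = (3/2)·(1 − 3.73/4.99) = 0.38

α = 0.38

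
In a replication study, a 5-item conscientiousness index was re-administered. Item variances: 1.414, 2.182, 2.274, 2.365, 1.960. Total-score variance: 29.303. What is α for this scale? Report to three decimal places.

Σσ²ᵢ = 1.414 + 2.182 + 2.274 + 2.365 + 1.960 = 10.195
α = (k/(k−1))·(1 − Σσ²ᵢ/total variance) = (5/4)·(1 − 10.195/29.303) = 0.815

α = 0.815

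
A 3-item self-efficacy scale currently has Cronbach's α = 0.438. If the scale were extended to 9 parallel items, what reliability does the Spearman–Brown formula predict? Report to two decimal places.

Length factor m = 9/3 = 3.0000
α' = m·α / (1 + (m−1)·α)
   = 9/3 × 0.438 / (1 + (9/3 − 1) × 0.438)
   = 1.3140 / 1.8760 = 0.70

predicted reliability = 0.70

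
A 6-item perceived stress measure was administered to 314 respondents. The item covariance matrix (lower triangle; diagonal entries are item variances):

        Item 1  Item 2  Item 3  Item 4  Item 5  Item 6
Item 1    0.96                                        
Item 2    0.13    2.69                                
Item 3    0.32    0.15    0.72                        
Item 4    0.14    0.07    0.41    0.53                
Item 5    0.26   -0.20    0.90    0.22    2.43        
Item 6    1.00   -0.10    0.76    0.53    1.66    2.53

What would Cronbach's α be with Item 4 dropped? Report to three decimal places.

α = 0.639

Remaining items: Item 1, Item 2, Item 3, Item 5, Item 6 (k = 5).
Σσ²ᵢ = 0.96 + 2.69 + 0.72 + 2.43 + 2.53 = 9.33
Var(T) = 9.33 + 2 × 4.88 = 19.09
α (item deleted) = (5/4)·(1 − 9.33/19.09) = 0.639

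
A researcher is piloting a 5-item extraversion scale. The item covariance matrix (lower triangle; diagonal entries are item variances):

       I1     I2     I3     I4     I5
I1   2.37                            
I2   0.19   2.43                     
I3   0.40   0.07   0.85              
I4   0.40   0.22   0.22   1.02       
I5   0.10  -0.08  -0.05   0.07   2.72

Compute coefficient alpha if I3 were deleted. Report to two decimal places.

α = 0.23

Remaining items: I1, I2, I4, I5 (k = 4).
Σσᵢ² = 2.37 + 2.43 + 1.02 + 2.72 = 8.54
σ²_T = 8.54 + 2 × 0.90 = 10.34
α (item deleted) = (4/3)·(1 − 8.54/10.34) = 0.23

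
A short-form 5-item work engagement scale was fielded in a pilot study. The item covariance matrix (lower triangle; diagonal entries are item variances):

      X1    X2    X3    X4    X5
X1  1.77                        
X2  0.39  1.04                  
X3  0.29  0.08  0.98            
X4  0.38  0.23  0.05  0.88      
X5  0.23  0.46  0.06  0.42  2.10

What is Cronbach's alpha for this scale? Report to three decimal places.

α = 0.542

ΣVar(i) = 1.77 + 1.04 + 0.98 + 0.88 + 2.10 = 6.77
Σ_{i<j} σ_ij = 2.59
σ²_T = 6.77 + 2 × 2.59 = 11.95
α = (k/(k−1))·(1 − ΣVar(i)/σ²_T) = (5/4)·(1 − 6.77/11.95) = 0.542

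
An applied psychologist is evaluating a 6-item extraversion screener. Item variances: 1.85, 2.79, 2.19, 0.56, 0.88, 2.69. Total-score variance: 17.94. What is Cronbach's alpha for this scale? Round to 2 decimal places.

α = 0.47

sum of item variances = 1.85 + 2.79 + 2.19 + 0.56 + 0.88 + 2.69 = 10.96
α = (k/(k−1))·(1 − sum of item variances/σ²_T) = (6/5)·(1 − 10.96/17.94) = 0.47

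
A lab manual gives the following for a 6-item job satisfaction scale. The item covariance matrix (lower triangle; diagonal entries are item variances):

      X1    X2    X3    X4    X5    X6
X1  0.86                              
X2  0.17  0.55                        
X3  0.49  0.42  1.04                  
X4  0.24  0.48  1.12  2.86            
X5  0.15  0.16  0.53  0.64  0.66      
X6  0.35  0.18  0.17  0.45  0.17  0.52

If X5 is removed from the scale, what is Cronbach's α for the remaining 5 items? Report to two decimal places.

Cronbach's α = 0.73

Remaining items: X1, X2, X3, X4, X6 (k = 5).
ΣVar(i) = 0.86 + 0.55 + 1.04 + 2.86 + 0.52 = 5.83
σ²_total = 5.83 + 2 × 4.07 = 13.97
α (item deleted) = (5/4)·(1 − 5.83/13.97) = 0.73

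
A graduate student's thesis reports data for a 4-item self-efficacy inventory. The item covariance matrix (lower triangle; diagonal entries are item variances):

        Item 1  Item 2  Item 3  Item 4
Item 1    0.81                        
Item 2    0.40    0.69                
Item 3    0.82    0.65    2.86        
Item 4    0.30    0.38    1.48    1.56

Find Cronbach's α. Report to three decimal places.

α = 0.769

Σσᵢ² = 0.81 + 0.69 + 2.86 + 1.56 = 5.92
Sum of the distinct covariances = 4.03
total variance = 5.92 + 2 × 4.03 = 13.98
α = (k/(k−1))·(1 − Σσᵢ²/total variance) = (4/3)·(1 − 5.92/13.98) = 0.769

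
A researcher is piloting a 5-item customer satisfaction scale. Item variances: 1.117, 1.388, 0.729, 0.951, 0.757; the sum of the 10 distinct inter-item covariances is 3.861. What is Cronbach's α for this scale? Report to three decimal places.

Σσᵢ² = 1.117 + 1.388 + 0.729 + 0.951 + 0.757 = 4.942
Sum of distinct covariances = 3.861
Var(T) = Σσᵢ² + 2·Σcov = 4.942 + 2 × 3.861 = 12.664
α = (5/4)·(1 − 4.942/12.664) = 0.762

α = 0.762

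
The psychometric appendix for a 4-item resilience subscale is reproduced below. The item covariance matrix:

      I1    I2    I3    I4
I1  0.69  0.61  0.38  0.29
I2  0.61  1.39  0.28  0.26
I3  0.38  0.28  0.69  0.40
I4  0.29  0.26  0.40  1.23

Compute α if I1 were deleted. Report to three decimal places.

Remaining items: I2, I3, I4 (k = 3).
ΣVar(i) = 1.39 + 0.69 + 1.23 = 3.31
σ²_T = 3.31 + 2 × 0.94 = 5.19
α (item deleted) = (3/2)·(1 − 3.31/5.19) = 0.543

α = 0.543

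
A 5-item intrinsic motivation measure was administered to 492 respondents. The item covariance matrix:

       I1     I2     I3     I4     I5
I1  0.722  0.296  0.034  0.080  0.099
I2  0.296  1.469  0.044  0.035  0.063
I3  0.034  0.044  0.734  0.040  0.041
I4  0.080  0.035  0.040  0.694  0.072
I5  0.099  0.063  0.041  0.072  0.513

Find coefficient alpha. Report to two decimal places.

sum of item variances = 0.722 + 1.469 + 0.734 + 0.694 + 0.513 = 4.132
Sum of the distinct covariances = 0.804
σ²_total = 4.132 + 2 × 0.804 = 5.740
α = (k/(k−1))·(1 − sum of item variances/σ²_total) = (5/4)·(1 − 4.132/5.740) = 0.35

α = 0.35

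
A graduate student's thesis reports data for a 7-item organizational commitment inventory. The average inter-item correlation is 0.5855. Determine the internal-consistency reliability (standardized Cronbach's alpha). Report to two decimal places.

Standardized α = k·r̄ / (1 + (k−1)·r̄) = 7 × 0.5855 / (1 + 6 × 0.5855)
  = 4.0985 / 4.5130 = 0.91

α = 0.91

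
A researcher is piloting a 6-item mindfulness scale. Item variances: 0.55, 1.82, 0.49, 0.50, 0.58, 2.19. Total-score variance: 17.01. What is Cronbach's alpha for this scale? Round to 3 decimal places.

α = 0.768

ΣVar(i) = 0.55 + 1.82 + 0.49 + 0.50 + 0.58 + 2.19 = 6.13
α = (k/(k−1))·(1 − ΣVar(i)/total variance) = (6/5)·(1 − 6.13/17.01) = 0.768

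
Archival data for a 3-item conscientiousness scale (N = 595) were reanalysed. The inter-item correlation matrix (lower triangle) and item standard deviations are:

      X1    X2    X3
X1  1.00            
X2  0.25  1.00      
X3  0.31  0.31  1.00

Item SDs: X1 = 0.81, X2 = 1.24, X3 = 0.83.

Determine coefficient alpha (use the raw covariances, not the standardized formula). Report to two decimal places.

Σσ²ᵢ = 0.81² + 1.24² + 0.83² = 2.8826
Covariances σ_ij = r_ij · s_i · s_j:
  σ(X1,X2) = 0.25 × 0.81 × 1.24 = 0.2511
  σ(X1,X3) = 0.31 × 0.81 × 0.83 = 0.2084
  σ(X2,X3) = 0.31 × 1.24 × 0.83 = 0.3191
σ²_T = Σσ²ᵢ + 2·Σσ_ij = 2.8826 + 2 × 0.7786 = 4.4398
α = (3/2)·(1 − 2.8826/4.4398) = 0.53

α = 0.53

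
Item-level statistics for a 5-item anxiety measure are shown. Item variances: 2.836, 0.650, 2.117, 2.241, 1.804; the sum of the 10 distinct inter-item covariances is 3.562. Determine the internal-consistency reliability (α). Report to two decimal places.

α = 0.53

Σσ²ᵢ = 2.836 + 0.650 + 2.117 + 2.241 + 1.804 = 9.648
Sum of distinct covariances = 3.562
total variance = Σσ²ᵢ + 2·Σcov = 9.648 + 2 × 3.562 = 16.772
α = (5/4)·(1 − 9.648/16.772) = 0.53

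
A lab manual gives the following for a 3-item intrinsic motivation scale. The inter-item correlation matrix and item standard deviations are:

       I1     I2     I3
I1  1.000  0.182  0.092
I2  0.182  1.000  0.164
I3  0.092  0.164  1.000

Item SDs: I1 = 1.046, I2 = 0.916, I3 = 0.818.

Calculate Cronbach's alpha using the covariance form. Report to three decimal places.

Σσ²ᵢ = 1.046² + 0.916² + 0.818² = 2.6023
Covariances σ_ij = r_ij · s_i · s_j:
  σ(I1,I2) = 0.182 × 1.046 × 0.916 = 0.1744
  σ(I1,I3) = 0.092 × 1.046 × 0.818 = 0.0787
  σ(I2,I3) = 0.164 × 0.916 × 0.818 = 0.1229
σ²_T = Σσ²ᵢ + 2·Σσ_ij = 2.6023 + 2 × 0.3760 = 3.3543
α = (3/2)·(1 − 2.6023/3.3543) = 0.336

α = 0.336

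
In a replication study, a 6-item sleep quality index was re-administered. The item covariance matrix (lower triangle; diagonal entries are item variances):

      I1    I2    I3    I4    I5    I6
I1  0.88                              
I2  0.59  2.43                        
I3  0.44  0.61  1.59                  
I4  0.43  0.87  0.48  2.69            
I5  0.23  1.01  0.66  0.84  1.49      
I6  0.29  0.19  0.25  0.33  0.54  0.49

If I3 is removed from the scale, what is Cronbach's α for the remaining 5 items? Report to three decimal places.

Remaining items: I1, I2, I4, I5, I6 (k = 5).
Σσᵢ² = 0.88 + 2.43 + 2.69 + 1.49 + 0.49 = 7.98
total variance = 7.98 + 2 × 5.32 = 18.62
α (item deleted) = (5/4)·(1 − 7.98/18.62) = 0.714

Cronbach's α = 0.714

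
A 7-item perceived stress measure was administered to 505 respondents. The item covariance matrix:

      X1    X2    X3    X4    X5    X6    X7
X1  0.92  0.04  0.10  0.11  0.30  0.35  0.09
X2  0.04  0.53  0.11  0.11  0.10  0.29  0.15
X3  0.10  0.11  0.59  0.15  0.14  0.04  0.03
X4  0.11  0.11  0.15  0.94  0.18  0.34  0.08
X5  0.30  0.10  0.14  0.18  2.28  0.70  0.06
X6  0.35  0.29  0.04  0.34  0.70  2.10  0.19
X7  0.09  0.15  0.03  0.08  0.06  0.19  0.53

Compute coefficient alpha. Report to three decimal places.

sum of item variances = 0.92 + 0.53 + 0.59 + 0.94 + 2.28 + 2.10 + 0.53 = 7.89
Sum of off-diagonal covariances = 3.66
total variance = 7.89 + 2 × 3.66 = 15.21
α = (k/(k−1))·(1 − sum of item variances/total variance) = (7/6)·(1 − 7.89/15.21) = 0.561

coefficient alpha = 0.561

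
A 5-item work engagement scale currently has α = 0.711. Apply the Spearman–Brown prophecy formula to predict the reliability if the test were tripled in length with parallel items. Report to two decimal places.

predicted reliability = 0.88

Length factor m = 3
α' = m·α / (1 + (m−1)·α)
   = 3 × 0.711 / (1 + (3 − 1) × 0.711)
   = 2.1330 / 2.4220 = 0.88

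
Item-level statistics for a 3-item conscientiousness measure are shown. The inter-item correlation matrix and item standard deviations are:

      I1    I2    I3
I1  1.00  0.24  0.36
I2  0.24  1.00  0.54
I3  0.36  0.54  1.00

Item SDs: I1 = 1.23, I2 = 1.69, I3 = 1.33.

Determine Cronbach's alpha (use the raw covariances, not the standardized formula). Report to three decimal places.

Σσ²ᵢ = 1.23² + 1.69² + 1.33² = 6.1379
Covariances σ_ij = r_ij · s_i · s_j:
  σ(I1,I2) = 0.24 × 1.23 × 1.69 = 0.4989
  σ(I1,I3) = 0.36 × 1.23 × 1.33 = 0.5889
  σ(I2,I3) = 0.54 × 1.69 × 1.33 = 1.2138
σ²_T = Σσ²ᵢ + 2·Σσ_ij = 6.1379 + 2 × 2.3016 = 10.7411
α = (3/2)·(1 − 6.1379/10.7411) = 0.643

Cronbach's alpha = 0.643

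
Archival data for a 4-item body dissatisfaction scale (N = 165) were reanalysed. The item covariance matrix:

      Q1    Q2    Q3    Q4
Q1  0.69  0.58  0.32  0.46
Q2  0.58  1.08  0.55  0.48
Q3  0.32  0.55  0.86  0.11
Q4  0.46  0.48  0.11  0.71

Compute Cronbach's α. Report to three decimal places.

α = 0.799

Σσᵢ² = 0.69 + 1.08 + 0.86 + 0.71 = 3.34
Σ_{i<j} σ_ij = 2.50
total variance = 3.34 + 2 × 2.50 = 8.34
α = (k/(k−1))·(1 − Σσᵢ²/total variance) = (4/3)·(1 − 3.34/8.34) = 0.799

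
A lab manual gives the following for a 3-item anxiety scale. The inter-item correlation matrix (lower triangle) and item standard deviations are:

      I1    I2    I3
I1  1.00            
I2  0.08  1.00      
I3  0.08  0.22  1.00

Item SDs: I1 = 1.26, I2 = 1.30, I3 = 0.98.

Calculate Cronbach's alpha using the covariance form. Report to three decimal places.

α = 0.291

Σσ²ᵢ = 1.26² + 1.30² + 0.98² = 4.2380
Covariances σ_ij = r_ij · s_i · s_j:
  σ(I1,I2) = 0.08 × 1.26 × 1.30 = 0.1310
  σ(I1,I3) = 0.08 × 1.26 × 0.98 = 0.0988
  σ(I2,I3) = 0.22 × 1.30 × 0.98 = 0.2803
σ²_T = Σσ²ᵢ + 2·Σσ_ij = 4.2380 + 2 × 0.5101 = 5.2582
α = (3/2)·(1 − 4.2380/5.2582) = 0.291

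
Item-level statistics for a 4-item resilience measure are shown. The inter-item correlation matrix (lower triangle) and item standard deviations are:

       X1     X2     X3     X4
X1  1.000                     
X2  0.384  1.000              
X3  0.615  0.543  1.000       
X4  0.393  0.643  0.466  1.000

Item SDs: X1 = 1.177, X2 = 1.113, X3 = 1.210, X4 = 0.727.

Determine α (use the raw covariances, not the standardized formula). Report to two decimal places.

α = 0.79

Σσ²ᵢ = 1.177² + 1.113² + 1.210² + 0.727² = 4.6167
Covariances σ_ij = r_ij · s_i · s_j:
  σ(X1,X2) = 0.384 × 1.177 × 1.113 = 0.5030
  σ(X1,X3) = 0.615 × 1.177 × 1.210 = 0.8759
  σ(X1,X4) = 0.393 × 1.177 × 0.727 = 0.3363
  σ(X2,X3) = 0.543 × 1.113 × 1.210 = 0.7313
  σ(X2,X4) = 0.643 × 1.113 × 0.727 = 0.5203
  σ(X3,X4) = 0.466 × 1.210 × 0.727 = 0.4099
σ²_T = Σσ²ᵢ + 2·Σσ_ij = 4.6167 + 2 × 3.3767 = 11.3701
α = (4/3)·(1 − 4.6167/11.3701) = 0.79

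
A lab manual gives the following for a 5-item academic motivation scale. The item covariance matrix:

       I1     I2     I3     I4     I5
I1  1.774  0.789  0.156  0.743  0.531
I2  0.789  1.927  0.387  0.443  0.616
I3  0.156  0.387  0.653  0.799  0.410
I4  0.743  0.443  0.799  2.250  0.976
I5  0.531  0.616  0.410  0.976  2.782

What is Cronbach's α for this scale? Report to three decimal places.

sum of item variances = 1.774 + 1.927 + 0.653 + 2.250 + 2.782 = 9.386
Σ_{i<j} σ_ij = 5.850
σ²_T = 9.386 + 2 × 5.850 = 21.086
α = (k/(k−1))·(1 − sum of item variances/σ²_T) = (5/4)·(1 − 9.386/21.086) = 0.694

Cronbach's α = 0.694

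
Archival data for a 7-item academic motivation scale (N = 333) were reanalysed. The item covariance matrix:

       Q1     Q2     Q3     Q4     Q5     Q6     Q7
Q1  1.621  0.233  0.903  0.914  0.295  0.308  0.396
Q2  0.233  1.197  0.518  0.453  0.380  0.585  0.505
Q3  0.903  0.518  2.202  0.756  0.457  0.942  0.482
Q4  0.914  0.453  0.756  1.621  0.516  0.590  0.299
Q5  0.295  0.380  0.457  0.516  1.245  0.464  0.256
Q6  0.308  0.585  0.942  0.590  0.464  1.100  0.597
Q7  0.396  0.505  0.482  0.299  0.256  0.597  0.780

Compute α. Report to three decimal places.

α = 0.805

Σσᵢ² = 1.621 + 1.197 + 2.202 + 1.621 + 1.245 + 1.100 + 0.780 = 9.766
Sum of off-diagonal covariances = 10.849
total variance = 9.766 + 2 × 10.849 = 31.464
α = (k/(k−1))·(1 − Σσᵢ²/total variance) = (7/6)·(1 − 9.766/31.464) = 0.805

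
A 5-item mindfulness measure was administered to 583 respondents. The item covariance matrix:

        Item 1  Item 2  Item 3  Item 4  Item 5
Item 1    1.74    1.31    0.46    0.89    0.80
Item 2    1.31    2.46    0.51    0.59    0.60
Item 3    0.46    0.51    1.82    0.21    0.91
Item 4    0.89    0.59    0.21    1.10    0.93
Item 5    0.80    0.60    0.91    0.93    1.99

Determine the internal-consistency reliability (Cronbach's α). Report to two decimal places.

α = 0.77

sum of item variances = 1.74 + 2.46 + 1.82 + 1.10 + 1.99 = 9.11
Sum of the distinct covariances = 7.21
total variance = 9.11 + 2 × 7.21 = 23.53
α = (k/(k−1))·(1 − sum of item variances/total variance) = (5/4)·(1 − 9.11/23.53) = 0.77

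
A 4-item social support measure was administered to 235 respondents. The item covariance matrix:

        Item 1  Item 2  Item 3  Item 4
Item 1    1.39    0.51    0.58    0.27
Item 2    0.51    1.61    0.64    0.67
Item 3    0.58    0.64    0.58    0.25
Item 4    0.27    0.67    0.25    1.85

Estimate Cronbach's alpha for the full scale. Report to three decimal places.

α = 0.691

sum of item variances = 1.39 + 1.61 + 0.58 + 1.85 = 5.43
Sum of the distinct covariances = 2.92
σ²_T = 5.43 + 2 × 2.92 = 11.27
α = (k/(k−1))·(1 − sum of item variances/σ²_T) = (4/3)·(1 − 5.43/11.27) = 0.691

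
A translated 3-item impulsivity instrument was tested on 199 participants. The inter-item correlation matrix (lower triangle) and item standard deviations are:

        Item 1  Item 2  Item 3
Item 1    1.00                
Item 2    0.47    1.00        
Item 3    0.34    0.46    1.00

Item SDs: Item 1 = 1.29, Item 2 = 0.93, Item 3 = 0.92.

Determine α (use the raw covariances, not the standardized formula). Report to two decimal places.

α = 0.67

Σσ²ᵢ = 1.29² + 0.93² + 0.92² = 3.3754
Covariances σ_ij = r_ij · s_i · s_j:
  σ(Item 1,Item 2) = 0.47 × 1.29 × 0.93 = 0.5639
  σ(Item 1,Item 3) = 0.34 × 1.29 × 0.92 = 0.4035
  σ(Item 2,Item 3) = 0.46 × 0.93 × 0.92 = 0.3936
σ²_T = Σσ²ᵢ + 2·Σσ_ij = 3.3754 + 2 × 1.3610 = 6.0974
α = (3/2)·(1 − 3.3754/6.0974) = 0.67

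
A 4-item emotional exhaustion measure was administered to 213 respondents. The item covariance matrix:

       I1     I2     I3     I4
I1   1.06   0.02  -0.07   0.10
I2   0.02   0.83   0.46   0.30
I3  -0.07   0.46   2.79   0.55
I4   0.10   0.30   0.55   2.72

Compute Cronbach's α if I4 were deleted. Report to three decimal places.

Remaining items: I1, I2, I3 (k = 3).
ΣVar(i) = 1.06 + 0.83 + 2.79 = 4.68
σ²_total = 4.68 + 2 × 0.41 = 5.50
α (item deleted) = (3/2)·(1 − 4.68/5.50) = 0.224

Cronbach's α = 0.224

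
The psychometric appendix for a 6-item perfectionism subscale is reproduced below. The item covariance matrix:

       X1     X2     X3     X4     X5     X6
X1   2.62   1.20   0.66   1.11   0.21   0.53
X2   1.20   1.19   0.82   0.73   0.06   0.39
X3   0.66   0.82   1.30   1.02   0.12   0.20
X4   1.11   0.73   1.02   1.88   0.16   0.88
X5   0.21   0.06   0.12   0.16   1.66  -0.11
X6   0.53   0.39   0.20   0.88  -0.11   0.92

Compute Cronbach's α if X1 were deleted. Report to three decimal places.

α = 0.689

Remaining items: X2, X3, X4, X5, X6 (k = 5).
Σσᵢ² = 1.19 + 1.30 + 1.88 + 1.66 + 0.92 = 6.95
total variance = 6.95 + 2 × 4.27 = 15.49
α (item deleted) = (5/4)·(1 − 6.95/15.49) = 0.689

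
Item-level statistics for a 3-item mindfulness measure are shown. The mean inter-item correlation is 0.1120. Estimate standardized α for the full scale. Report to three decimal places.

α = 0.275

Standardized α = k·r̄ / (1 + (k−1)·r̄) = 3 × 0.1120 / (1 + 2 × 0.1120)
  = 0.3360 / 1.2240 = 0.275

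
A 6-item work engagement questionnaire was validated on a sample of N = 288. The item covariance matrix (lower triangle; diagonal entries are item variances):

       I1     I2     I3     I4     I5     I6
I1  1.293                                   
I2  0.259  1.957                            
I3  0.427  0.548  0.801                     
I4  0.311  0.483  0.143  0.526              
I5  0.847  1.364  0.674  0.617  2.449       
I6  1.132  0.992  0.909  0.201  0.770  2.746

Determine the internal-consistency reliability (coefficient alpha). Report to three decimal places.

α = 0.797

sum of item variances = 1.293 + 1.957 + 0.801 + 0.526 + 2.449 + 2.746 = 9.772
Sum of the distinct covariances = 9.677
total variance = 9.772 + 2 × 9.677 = 29.126
α = (k/(k−1))·(1 − sum of item variances/total variance) = (6/5)·(1 − 9.772/29.126) = 0.797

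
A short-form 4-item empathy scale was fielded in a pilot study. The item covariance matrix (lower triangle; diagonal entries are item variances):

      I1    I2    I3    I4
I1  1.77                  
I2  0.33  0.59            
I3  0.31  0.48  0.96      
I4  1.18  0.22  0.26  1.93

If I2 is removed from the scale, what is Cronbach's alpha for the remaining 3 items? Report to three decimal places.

α = 0.643

Remaining items: I1, I3, I4 (k = 3).
ΣVar(i) = 1.77 + 0.96 + 1.93 = 4.66
σ²_total = 4.66 + 2 × 1.75 = 8.16
α (item deleted) = (3/2)·(1 − 4.66/8.16) = 0.643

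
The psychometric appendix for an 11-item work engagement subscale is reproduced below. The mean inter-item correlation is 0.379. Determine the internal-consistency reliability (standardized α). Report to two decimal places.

standardized α = 0.87

Standardized α = k·r̄ / (1 + (k−1)·r̄) = 11 × 0.379 / (1 + 10 × 0.379)
  = 4.1690 / 4.7900 = 0.87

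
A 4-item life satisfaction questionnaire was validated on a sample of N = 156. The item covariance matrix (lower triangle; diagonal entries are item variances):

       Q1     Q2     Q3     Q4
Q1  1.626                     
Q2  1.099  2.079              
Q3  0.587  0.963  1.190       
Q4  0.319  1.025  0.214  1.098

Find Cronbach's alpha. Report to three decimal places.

Cronbach's alpha = 0.779

ΣVar(i) = 1.626 + 2.079 + 1.190 + 1.098 = 5.993
Sum of the distinct covariances = 4.207
Var(T) = 5.993 + 2 × 4.207 = 14.407
α = (k/(k−1))·(1 − ΣVar(i)/Var(T)) = (4/3)·(1 − 5.993/14.407) = 0.779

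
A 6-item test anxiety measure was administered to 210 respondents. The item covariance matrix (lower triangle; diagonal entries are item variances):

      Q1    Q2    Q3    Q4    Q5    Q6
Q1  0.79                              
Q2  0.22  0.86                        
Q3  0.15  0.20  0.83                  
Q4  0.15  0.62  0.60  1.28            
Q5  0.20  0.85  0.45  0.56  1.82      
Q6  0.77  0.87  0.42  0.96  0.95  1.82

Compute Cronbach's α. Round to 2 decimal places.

Cronbach's α = 0.82

Σσᵢ² = 0.79 + 0.86 + 0.83 + 1.28 + 1.82 + 1.82 = 7.40
Σ_{i<j} σ_ij = 7.97
σ²_total = 7.40 + 2 × 7.97 = 23.34
α = (k/(k−1))·(1 − Σσᵢ²/σ²_total) = (6/5)·(1 − 7.40/23.34) = 0.82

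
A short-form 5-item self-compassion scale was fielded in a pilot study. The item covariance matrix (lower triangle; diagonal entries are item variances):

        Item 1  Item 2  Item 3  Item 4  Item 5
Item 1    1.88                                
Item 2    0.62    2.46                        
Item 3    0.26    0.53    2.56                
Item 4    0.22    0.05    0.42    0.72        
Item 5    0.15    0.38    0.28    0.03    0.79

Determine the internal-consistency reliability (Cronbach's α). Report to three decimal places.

α = 0.514

ΣVar(i) = 1.88 + 2.46 + 2.56 + 0.72 + 0.79 = 8.41
Sum of the distinct covariances = 2.94
σ²_total = 8.41 + 2 × 2.94 = 14.29
α = (k/(k−1))·(1 − ΣVar(i)/σ²_total) = (5/4)·(1 − 8.41/14.29) = 0.514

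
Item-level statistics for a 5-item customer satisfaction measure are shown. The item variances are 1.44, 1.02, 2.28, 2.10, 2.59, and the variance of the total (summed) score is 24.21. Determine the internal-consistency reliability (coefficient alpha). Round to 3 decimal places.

Σσ²ᵢ = 1.44 + 1.02 + 2.28 + 2.10 + 2.59 = 9.43
α = (k/(k−1))·(1 − Σσ²ᵢ/total variance) = (5/4)·(1 − 9.43/24.21) = 0.763

α = 0.763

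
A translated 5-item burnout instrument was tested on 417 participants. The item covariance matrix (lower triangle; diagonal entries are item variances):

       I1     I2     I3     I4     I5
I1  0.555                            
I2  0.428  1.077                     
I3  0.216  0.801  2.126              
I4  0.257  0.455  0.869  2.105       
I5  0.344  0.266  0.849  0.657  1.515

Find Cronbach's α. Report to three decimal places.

ΣVar(i) = 0.555 + 1.077 + 2.126 + 2.105 + 1.515 = 7.378
Σ_{i<j} σ_ij = 5.142
σ²_T = 7.378 + 2 × 5.142 = 17.662
α = (k/(k−1))·(1 − ΣVar(i)/σ²_T) = (5/4)·(1 − 7.378/17.662) = 0.728

α = 0.728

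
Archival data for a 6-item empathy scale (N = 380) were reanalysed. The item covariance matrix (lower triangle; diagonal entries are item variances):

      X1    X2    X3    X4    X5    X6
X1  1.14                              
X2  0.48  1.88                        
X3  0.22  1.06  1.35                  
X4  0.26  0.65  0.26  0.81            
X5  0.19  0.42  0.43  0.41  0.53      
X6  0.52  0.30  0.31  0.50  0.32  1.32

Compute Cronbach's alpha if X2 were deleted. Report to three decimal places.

Cronbach's alpha = 0.713

Remaining items: X1, X3, X4, X5, X6 (k = 5).
Σσ²ᵢ = 1.14 + 1.35 + 0.81 + 0.53 + 1.32 = 5.15
σ²_T = 5.15 + 2 × 3.42 = 11.99
α (item deleted) = (5/4)·(1 − 5.15/11.99) = 0.713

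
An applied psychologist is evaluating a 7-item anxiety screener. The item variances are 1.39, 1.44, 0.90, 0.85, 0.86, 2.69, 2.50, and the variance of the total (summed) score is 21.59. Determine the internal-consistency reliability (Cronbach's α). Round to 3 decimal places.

α = 0.592

Σσᵢ² = 1.39 + 1.44 + 0.90 + 0.85 + 0.86 + 2.69 + 2.50 = 10.63
α = (k/(k−1))·(1 − Σσᵢ²/σ²_total) = (7/6)·(1 − 10.63/21.59) = 0.592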